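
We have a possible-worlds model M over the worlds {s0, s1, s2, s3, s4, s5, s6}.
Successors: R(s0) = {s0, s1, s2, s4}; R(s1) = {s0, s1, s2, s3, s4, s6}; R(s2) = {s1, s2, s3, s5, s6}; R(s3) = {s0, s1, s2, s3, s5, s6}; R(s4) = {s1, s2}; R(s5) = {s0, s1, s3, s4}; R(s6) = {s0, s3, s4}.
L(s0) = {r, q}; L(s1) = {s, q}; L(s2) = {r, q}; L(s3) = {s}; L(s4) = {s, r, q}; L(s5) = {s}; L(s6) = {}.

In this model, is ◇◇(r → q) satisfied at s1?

Yes

Recall that ◇ψ holds at a world iff ψ holds at some accessible world.
At s1: ◇◇(r → q) requires ◇(r → q) at some successor in {s0, s1, s2, s3, s4, s6}.
  ◇(r → q) holds at s0, so ◇◇(r → q) is true at s1.
    At s0: ◇(r → q) requires r → q at some successor in {s0, s1, s2, s4}.
      r → q holds at s0, so ◇(r → q) is true at s0.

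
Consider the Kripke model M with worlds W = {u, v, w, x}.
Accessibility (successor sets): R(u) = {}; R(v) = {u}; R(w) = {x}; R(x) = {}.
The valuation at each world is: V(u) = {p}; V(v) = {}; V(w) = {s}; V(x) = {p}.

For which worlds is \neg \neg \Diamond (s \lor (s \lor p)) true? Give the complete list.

Let φ = \neg \neg \Diamond (s \lor (s \lor p)). Evaluate φ at each world:
  u (successors ∅): φ is false.
  v (successors {u}): φ is true.
  w (successors {x}): φ is true.
  x (successors ∅): φ is false.
For instance, at v:
  At v: \neg \Diamond (s \lor (s \lor p)) is false, so \neg \neg \Diamond (s \lor (s \lor p)) is true.
    At v: \Diamond (s \lor (s \lor p)) is true, so \neg \Diamond (s \lor (s \lor p)) is false.
      At v: \Diamond (s \lor (s \lor p)) requires s \lor (s \lor p) at some successor in {u}.
        s \lor (s \lor p) holds at u, so \Diamond (s \lor (s \lor p)) is true at v.
Satisfying worlds: {v, w}

v, w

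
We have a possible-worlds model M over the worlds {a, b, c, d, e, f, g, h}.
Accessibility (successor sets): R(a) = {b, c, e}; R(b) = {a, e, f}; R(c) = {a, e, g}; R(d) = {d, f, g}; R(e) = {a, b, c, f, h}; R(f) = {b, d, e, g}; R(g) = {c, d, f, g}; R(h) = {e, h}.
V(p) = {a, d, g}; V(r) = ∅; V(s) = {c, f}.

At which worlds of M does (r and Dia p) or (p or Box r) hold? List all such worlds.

a, d, g

Let φ = (r and Dia p) or (p or Box r). Evaluate φ at each world:
  a (successors {b, c, e}): φ is true.
  b (successors {a, e, f}): φ is false.
  c (successors {a, e, g}): φ is false.
  d (successors {d, f, g}): φ is true.
  e (successors {a, b, c, f, h}): φ is false.
  f (successors {b, d, e, g}): φ is false.
  g (successors {c, d, f, g}): φ is true.
  h (successors {e, h}): φ is false.
For instance, at g:
  At g: r and Dia p is false, p or Box r is true, so (r and Dia p) or (p or Box r) is true.
    At g: r is false, Dia p is true, so r and Dia p is false.
      At g: Dia p requires p at some successor in {c, d, f, g}.
        p holds at d, so Dia p is true at g.
    At g: p is true, Box r is false, so p or Box r is true.
      At g: Box r requires r at every successor {c, d, f, g}.
        r fails at c, so Box r is false at g.
Satisfying worlds: {a, d, g}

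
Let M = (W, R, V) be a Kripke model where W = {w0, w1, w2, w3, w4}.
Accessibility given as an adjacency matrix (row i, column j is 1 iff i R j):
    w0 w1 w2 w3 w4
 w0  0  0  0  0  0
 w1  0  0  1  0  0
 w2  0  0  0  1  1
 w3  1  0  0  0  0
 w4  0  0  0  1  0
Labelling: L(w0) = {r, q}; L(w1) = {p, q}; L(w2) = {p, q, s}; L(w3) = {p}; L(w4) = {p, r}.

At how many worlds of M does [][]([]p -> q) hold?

4

Let φ = [][]([]p -> q). Evaluate φ at each world:
  w0 (successors ∅): φ is true.
  w1 (successors {w2}): φ is false.
  w2 (successors {w3, w4}): φ is true.
  w3 (successors {w0}): φ is true.
  w4 (successors {w3}): φ is true.
For instance, at w2:
  At w2: [][]([]p -> q) requires []([]p -> q) at every successor {w3, w4}.
      At w3: []([]p -> q) requires []p -> q at every successor {w0}.
        At w0: []p -> q is true.
      So []([]p -> q) is true at w3.
      At w4: []([]p -> q) requires []p -> q at every successor {w3}.
        At w3: []p -> q is true.
      So []([]p -> q) is true at w4.
  So [][]([]p -> q) is true at w2.
Satisfying worlds: {w0, w2, w3, w4}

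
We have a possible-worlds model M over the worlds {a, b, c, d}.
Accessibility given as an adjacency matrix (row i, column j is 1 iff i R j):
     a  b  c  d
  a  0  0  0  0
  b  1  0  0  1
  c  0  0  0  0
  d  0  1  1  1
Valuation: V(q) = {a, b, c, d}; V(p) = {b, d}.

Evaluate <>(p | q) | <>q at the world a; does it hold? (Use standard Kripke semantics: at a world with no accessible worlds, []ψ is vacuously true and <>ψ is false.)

No

At a: <>(p | q) is false, <>q is false, so <>(p | q) | <>q is false.
  At a: no accessible worlds, so <>(p | q) is false.
  At a: no accessible worlds, so <>q is false.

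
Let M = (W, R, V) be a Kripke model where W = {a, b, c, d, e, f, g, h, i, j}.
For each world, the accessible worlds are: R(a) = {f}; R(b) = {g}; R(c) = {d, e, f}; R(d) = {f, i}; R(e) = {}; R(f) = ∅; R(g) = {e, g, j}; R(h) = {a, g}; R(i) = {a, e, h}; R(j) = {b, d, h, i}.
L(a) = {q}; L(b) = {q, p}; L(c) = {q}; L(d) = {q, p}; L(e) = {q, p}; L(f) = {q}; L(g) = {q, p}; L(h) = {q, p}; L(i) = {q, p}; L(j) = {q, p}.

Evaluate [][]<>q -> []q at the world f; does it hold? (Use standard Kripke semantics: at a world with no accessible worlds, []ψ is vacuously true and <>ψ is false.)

At f: [][]<>q is true, []q is true, so [][]<>q -> []q is true.
  At f: no accessible worlds, so [][]<>q holds vacuously.
  At f: no accessible worlds, so []q holds vacuously.

Yes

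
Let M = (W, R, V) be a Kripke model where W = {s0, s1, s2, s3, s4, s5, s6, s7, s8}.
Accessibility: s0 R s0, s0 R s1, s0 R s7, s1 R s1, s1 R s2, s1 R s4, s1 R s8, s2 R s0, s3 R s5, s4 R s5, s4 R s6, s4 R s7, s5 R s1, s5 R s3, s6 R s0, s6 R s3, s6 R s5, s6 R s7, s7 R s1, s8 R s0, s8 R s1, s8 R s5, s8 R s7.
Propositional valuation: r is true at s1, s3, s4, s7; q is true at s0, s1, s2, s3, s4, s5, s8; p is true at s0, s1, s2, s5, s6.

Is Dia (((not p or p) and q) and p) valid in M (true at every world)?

Yes

Let φ = Dia (((not p or p) and q) and p). Evaluate φ at each world:
  s0 (successors {s0, s1, s7}): φ is true.
  s1 (successors {s1, s2, s4, s8}): φ is true.
  s2 (successors {s0}): φ is true.
  s3 (successors {s5}): φ is true.
  s4 (successors {s5, s6, s7}): φ is true.
  s5 (successors {s1, s3}): φ is true.
  s6 (successors {s0, s3, s5, s7}): φ is true.
  s7 (successors {s1}): φ is true.
  s8 (successors {s0, s1, s5, s7}): φ is true.
For instance, at s8:
  At s8: Dia (((not p or p) and q) and p) requires ((not p or p) and q) and p at some successor in {s0, s1, s5, s7}.
    ((not p or p) and q) and p holds at s0, so Dia (((not p or p) and q) and p) is true at s8.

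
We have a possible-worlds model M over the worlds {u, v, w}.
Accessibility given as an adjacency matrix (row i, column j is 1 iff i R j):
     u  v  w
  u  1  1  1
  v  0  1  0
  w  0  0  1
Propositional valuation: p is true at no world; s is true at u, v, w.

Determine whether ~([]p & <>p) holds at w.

At w: []p & <>p is false, so ~([]p & <>p) is true.
  At w: []p is false, <>p is false, so []p & <>p is false.
    At w: []p requires p at every successor {w}.
      p fails at w, so []p is false at w.
    At w: <>p requires p at some successor in {w}.
      At w: p is false.
    So <>p is false at w.

Yes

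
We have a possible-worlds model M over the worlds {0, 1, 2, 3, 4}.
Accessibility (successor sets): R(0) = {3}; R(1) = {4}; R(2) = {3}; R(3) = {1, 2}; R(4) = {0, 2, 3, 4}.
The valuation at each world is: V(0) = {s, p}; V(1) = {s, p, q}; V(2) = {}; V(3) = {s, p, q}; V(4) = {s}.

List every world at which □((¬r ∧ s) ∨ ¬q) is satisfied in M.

0, 1, 2, 3, 4

Let φ = □((¬r ∧ s) ∨ ¬q). Evaluate φ at each world:
  0 (successors {3}): φ is true.
  1 (successors {4}): φ is true.
  2 (successors {3}): φ is true.
  3 (successors {1, 2}): φ is true.
  4 (successors {0, 2, 3, 4}): φ is true.
For instance, at 1:
  At 1: □((¬r ∧ s) ∨ ¬q) requires (¬r ∧ s) ∨ ¬q at every successor {4}.
    At 4: (¬r ∧ s) ∨ ¬q is true.
  So □((¬r ∧ s) ∨ ¬q) is true at 1.
Satisfying worlds: {0, 1, 2, 3, 4}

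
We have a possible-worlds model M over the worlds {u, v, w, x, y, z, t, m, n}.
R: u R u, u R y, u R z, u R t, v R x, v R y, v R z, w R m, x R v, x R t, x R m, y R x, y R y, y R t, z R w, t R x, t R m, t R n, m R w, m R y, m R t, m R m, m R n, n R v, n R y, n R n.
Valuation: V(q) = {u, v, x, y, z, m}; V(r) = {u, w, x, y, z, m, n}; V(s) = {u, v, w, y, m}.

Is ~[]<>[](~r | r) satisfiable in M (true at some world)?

Let φ = ~[]<>[](~r | r). Evaluate φ at each world:
  u (successors {u, y, z, t}): φ is false.
  v (successors {x, y, z}): φ is false.
  w (successors {m}): φ is false.
  x (successors {v, t, m}): φ is false.
  y (successors {x, y, t}): φ is false.
  z (successors {w}): φ is false.
  t (successors {x, m, n}): φ is false.
  m (successors {w, y, t, m, n}): φ is false.
  n (successors {v, y, n}): φ is false.
For instance, at v:
  At v: []<>[](~r | r) is true, so ~[]<>[](~r | r) is false.
    At v: []<>[](~r | r) requires <>[](~r | r) at every successor {x, y, z}.
      At x: <>[](~r | r) is true.
      At y: <>[](~r | r) is true.
      At z: <>[](~r | r) is true.
    So []<>[](~r | r) is true at v.

No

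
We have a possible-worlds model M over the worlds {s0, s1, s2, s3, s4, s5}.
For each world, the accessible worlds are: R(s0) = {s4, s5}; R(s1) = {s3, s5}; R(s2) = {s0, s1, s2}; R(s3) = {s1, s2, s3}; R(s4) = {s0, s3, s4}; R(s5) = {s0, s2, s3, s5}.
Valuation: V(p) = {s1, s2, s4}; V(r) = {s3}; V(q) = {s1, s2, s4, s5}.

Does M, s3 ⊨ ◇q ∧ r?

At s3: ◇q is true, r is true, so ◇q ∧ r is true.
  At s3: ◇q requires q at some successor in {s1, s2, s3}.
    q holds at s1, so ◇q is true at s3.

Yes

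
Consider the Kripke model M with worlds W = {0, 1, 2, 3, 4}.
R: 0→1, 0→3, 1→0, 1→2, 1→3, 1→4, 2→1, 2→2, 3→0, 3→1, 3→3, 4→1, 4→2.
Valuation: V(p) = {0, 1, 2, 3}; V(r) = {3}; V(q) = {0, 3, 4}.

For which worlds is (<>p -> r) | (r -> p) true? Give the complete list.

Let φ = (<>p -> r) | (r -> p). Evaluate φ at each world:
  0 (successors {1, 3}): φ is true.
  1 (successors {0, 2, 3, 4}): φ is true.
  2 (successors {1, 2}): φ is true.
  3 (successors {0, 1, 3}): φ is true.
  4 (successors {1, 2}): φ is true.
For instance, at 0:
  At 0: <>p -> r is false, r -> p is true, so (<>p -> r) | (r -> p) is true.
    At 0: <>p is true, r is false, so <>p -> r is false.
      At 0: <>p requires p at some successor in {1, 3}.
        p holds at 1, so <>p is true at 0.
Satisfying worlds: {0, 1, 2, 3, 4}

0, 1, 2, 3, 4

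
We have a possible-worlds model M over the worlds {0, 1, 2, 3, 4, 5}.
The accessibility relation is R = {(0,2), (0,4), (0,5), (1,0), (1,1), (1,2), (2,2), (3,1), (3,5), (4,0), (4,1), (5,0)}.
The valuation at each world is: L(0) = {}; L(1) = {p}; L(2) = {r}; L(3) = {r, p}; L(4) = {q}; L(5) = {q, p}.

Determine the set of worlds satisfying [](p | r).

Let φ = [](p | r). Evaluate φ at each world:
  0 (successors {2, 4, 5}): φ is false.
  1 (successors {0, 1, 2}): φ is false.
  2 (successors {2}): φ is true.
  3 (successors {1, 5}): φ is true.
  4 (successors {0, 1}): φ is false.
  5 (successors {0}): φ is false.
For instance, at 1:
  At 1: [](p | r) requires p | r at every successor {0, 1, 2}.
    p | r fails at 0, so [](p | r) is false at 1.
Satisfying worlds: {2, 3}

2, 3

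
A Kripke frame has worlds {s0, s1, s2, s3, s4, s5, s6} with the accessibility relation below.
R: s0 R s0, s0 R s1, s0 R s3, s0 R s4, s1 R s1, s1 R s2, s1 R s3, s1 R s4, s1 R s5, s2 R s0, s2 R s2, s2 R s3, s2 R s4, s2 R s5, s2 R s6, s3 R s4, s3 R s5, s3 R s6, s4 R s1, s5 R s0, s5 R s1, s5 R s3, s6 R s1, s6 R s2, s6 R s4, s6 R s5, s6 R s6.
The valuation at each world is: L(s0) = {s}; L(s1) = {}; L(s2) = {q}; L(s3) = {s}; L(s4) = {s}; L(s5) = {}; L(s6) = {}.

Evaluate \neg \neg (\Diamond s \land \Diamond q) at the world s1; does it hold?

Yes

Recall that \Diamond ψ holds at a world iff ψ holds at some accessible world.
At s1: \neg (\Diamond s \land \Diamond q) is false, so \neg \neg (\Diamond s \land \Diamond q) is true.
  At s1: \Diamond s \land \Diamond q is true, so \neg (\Diamond s \land \Diamond q) is false.
    At s1: \Diamond s is true, \Diamond q is true, so \Diamond s \land \Diamond q is true.
      At s1: \Diamond s requires s at some successor in {s1, s2, s3, s4, s5}.
        s holds at s3, so \Diamond s is true at s1.
      At s1: \Diamond q requires q at some successor in {s1, s2, s3, s4, s5}.
        q holds at s2, so \Diamond q is true at s1.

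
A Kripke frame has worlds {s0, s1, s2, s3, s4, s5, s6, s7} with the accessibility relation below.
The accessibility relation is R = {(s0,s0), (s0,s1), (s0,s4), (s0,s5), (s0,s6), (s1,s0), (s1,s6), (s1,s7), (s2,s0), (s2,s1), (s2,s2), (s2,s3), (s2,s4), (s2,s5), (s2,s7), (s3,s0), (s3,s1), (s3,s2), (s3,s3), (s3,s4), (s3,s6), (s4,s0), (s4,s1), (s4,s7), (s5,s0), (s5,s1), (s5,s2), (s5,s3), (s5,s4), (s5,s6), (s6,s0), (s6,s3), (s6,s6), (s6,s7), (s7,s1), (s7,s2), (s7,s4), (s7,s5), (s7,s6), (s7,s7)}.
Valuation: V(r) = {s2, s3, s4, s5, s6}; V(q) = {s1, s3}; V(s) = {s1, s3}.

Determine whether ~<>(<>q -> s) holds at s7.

At s7: <>(<>q -> s) is true, so ~<>(<>q -> s) is false.
  At s7: <>(<>q -> s) requires <>q -> s at some successor in {s1, s2, s4, s5, s6, s7}.
    <>q -> s holds at s1, so <>(<>q -> s) is true at s7.
      At s1: <>q is false, s is true, so <>q -> s is true.

No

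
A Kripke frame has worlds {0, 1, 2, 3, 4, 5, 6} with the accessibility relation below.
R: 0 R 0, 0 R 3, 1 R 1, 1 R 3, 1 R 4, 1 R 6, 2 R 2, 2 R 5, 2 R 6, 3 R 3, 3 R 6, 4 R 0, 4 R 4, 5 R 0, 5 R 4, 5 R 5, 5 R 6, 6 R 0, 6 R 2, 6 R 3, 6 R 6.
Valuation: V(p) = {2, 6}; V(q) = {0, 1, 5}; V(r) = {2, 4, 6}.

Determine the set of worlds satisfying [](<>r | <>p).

Recall that []ψ holds at a world iff ψ holds at every accessible world, and <>ψ holds iff ψ holds at some accessible world.
Let φ = [](<>r | <>p). Evaluate φ at each world:
  0 (successors {0, 3}): φ is false.
  1 (successors {1, 3, 4, 6}): φ is true.
  2 (successors {2, 5, 6}): φ is true.
  3 (successors {3, 6}): φ is true.
  4 (successors {0, 4}): φ is false.
  5 (successors {0, 4, 5, 6}): φ is false.
  6 (successors {0, 2, 3, 6}): φ is false.
For instance, at 6:
  At 6: [](<>r | <>p) requires <>r | <>p at every successor {0, 2, 3, 6}.
    <>r | <>p fails at 0, so [](<>r | <>p) is false at 6.
      At 0: <>r is false, <>p is false, so <>r | <>p is false.
Satisfying worlds: {1, 2, 3}

1, 2, 3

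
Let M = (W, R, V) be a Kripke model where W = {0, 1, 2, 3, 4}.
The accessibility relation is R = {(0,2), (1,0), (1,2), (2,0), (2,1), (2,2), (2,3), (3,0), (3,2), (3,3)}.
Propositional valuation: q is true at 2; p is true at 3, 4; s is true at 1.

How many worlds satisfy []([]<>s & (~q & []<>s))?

Let φ = []([]<>s & (~q & []<>s)). Evaluate φ at each world:
  0 (successors {2}): φ is false.
  1 (successors {0, 2}): φ is false.
  2 (successors {0, 1, 2, 3}): φ is false.
  3 (successors {0, 2, 3}): φ is false.
  4 (successors ∅): φ is true.
For instance, at 0:
  At 0: []([]<>s & (~q & []<>s)) requires []<>s & (~q & []<>s) at every successor {2}.
    []<>s & (~q & []<>s) fails at 2, so []([]<>s & (~q & []<>s)) is false at 0.
      At 2: []<>s is false, ~q & []<>s is false, so []<>s & (~q & []<>s) is false.
Satisfying worlds: {4}

1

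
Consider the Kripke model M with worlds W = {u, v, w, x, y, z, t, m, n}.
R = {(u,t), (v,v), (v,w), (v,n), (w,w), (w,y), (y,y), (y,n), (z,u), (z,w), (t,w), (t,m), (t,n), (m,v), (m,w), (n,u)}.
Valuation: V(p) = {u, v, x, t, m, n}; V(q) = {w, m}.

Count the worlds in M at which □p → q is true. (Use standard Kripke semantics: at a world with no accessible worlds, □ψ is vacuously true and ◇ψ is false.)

Let φ = □p → q. Evaluate φ at each world:
  u (successors {t}): φ is false.
  v (successors {v, w, n}): φ is true.
  w (successors {w, y}): φ is true.
  x (successors ∅): φ is false.
  y (successors {y, n}): φ is true.
  z (successors {u, w}): φ is true.
  t (successors {w, m, n}): φ is true.
  m (successors {v, w}): φ is true.
  n (successors {u}): φ is false.
For instance, at m:
  At m: □p is false, q is true, so □p → q is true.
    At m: □p requires p at every successor {v, w}.
      p fails at w, so □p is false at m.
Satisfying worlds: {v, w, y, z, t, m}

6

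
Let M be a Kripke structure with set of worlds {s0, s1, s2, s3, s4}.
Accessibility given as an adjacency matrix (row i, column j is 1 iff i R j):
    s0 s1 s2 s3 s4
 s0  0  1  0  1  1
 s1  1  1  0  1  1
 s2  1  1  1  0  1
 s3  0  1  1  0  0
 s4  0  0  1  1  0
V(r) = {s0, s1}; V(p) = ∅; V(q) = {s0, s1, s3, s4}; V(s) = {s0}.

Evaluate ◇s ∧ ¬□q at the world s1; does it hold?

No

Recall that □ψ holds at a world iff ψ holds at every accessible world, and ◇ψ holds iff ψ holds at some accessible world.
At s1: ◇s is true, ¬□q is false, so ◇s ∧ ¬□q is false.
  At s1: ◇s requires s at some successor in {s0, s1, s3, s4}.
    s holds at s0, so ◇s is true at s1.
  At s1: □q is true, so ¬□q is false.
    At s1: □q requires q at every successor {s0, s1, s3, s4}.
      At s0: q is true.
      At s1: q is true.
      At s3: q is true.
      At s4: q is true.
    So □q is true at s1.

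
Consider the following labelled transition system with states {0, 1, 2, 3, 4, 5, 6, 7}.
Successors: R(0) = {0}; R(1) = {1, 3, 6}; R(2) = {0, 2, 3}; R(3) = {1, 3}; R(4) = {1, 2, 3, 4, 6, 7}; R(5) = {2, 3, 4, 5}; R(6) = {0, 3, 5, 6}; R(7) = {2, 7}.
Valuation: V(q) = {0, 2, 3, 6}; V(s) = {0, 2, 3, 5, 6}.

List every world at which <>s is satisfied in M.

0, 1, 2, 3, 4, 5, 6, 7

Let φ = <>s. Evaluate φ at each world:
  0 (successors {0}): φ is true.
  1 (successors {1, 3, 6}): φ is true.
  2 (successors {0, 2, 3}): φ is true.
  3 (successors {1, 3}): φ is true.
  4 (successors {1, 2, 3, 4, 6, 7}): φ is true.
  5 (successors {2, 3, 4, 5}): φ is true.
  6 (successors {0, 3, 5, 6}): φ is true.
  7 (successors {2, 7}): φ is true.
For instance, at 2:
  At 2: <>s requires s at some successor in {0, 2, 3}.
    s holds at 0, so <>s is true at 2.
Satisfying worlds: {0, 1, 2, 3, 4, 5, 6, 7}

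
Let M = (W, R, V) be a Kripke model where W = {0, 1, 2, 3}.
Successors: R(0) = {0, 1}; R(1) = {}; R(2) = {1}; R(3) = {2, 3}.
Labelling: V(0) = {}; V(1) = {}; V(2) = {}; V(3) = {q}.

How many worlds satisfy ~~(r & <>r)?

0

Recall that <>ψ holds at a world iff ψ holds at some accessible world.
Let φ = ~~(r & <>r). Evaluate φ at each world:
  0 (successors {0, 1}): φ is false.
  1 (successors ∅): φ is false.
  2 (successors {1}): φ is false.
  3 (successors {2, 3}): φ is false.
For instance, at 3:
  At 3: ~(r & <>r) is true, so ~~(r & <>r) is false.
    At 3: r & <>r is false, so ~(r & <>r) is true.
      At 3: r is false, <>r is false, so r & <>r is false.
Satisfying worlds: none.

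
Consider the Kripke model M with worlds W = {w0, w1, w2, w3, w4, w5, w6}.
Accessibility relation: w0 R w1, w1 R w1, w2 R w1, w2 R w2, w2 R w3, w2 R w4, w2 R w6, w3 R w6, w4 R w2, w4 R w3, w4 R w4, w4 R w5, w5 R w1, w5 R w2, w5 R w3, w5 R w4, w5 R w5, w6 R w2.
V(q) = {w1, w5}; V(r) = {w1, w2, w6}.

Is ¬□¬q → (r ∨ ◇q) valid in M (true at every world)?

Let φ = ¬□¬q → (r ∨ ◇q). Evaluate φ at each world:
  w0 (successors {w1}): φ is true.
  w1 (successors {w1}): φ is true.
  w2 (successors {w1, w2, w3, w4, w6}): φ is true.
  w3 (successors {w6}): φ is true.
  w4 (successors {w2, w3, w4, w5}): φ is true.
  w5 (successors {w1, w2, w3, w4, w5}): φ is true.
  w6 (successors {w2}): φ is true.
For instance, at w3:
  At w3: ¬□¬q is false, r ∨ ◇q is false, so ¬□¬q → (r ∨ ◇q) is true.
    At w3: □¬q is true, so ¬□¬q is false.
      At w3: □¬q requires ¬q at every successor {w6}.
        At w6: ¬q is true.
      So □¬q is true at w3.
    At w3: r is false, ◇q is false, so r ∨ ◇q is false.
      At w3: ◇q requires q at some successor in {w6}.
        At w6: q is false.
      So ◇q is false at w3.

Yes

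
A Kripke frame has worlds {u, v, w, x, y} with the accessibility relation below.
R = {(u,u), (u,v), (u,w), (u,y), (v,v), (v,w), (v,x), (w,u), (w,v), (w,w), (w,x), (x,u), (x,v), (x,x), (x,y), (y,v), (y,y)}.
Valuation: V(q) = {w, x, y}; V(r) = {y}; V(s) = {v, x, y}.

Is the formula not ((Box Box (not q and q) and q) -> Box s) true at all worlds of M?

Let φ = not ((Box Box (not q and q) and q) -> Box s). Evaluate φ at each world:
  u (successors {u, v, w, y}): φ is false.
  v (successors {v, w, x}): φ is false.
  w (successors {u, v, w, x}): φ is false.
  x (successors {u, v, x, y}): φ is false.
  y (successors {v, y}): φ is false.
Detail at u (counterexample):
  At u: (Box Box (not q and q) and q) -> Box s is true, so not ((Box Box (not q and q) and q) -> Box s) is false.
    At u: Box Box (not q and q) and q is false, Box s is false, so (Box Box (not q and q) and q) -> Box s is true.
      At u: Box Box (not q and q) is false, q is false, so Box Box (not q and q) and q is false.
      At u: Box s requires s at every successor {u, v, w, y}.
        s fails at u, so Box s is false at u.

No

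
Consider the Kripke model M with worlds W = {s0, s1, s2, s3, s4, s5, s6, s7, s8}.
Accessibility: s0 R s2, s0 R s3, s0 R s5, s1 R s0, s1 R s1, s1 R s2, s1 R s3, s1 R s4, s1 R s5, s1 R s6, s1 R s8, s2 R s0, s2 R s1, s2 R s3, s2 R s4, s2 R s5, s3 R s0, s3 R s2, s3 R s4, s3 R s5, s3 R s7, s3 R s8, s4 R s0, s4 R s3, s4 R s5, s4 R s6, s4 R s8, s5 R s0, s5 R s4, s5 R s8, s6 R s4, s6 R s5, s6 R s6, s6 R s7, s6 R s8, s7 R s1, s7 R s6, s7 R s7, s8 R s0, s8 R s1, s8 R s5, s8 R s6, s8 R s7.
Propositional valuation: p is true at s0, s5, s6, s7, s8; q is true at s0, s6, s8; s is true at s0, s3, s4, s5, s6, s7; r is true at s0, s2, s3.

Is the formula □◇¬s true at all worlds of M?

Yes

Let φ = □◇¬s. Evaluate φ at each world:
  s0 (successors {s2, s3, s5}): φ is true.
  s1 (successors {s0, s1, s2, s3, s4, s5, s6, s8}): φ is true.
  s2 (successors {s0, s1, s3, s4, s5}): φ is true.
  s3 (successors {s0, s2, s4, s5, s7, s8}): φ is true.
  s4 (successors {s0, s3, s5, s6, s8}): φ is true.
  s5 (successors {s0, s4, s8}): φ is true.
  s6 (successors {s4, s5, s6, s7, s8}): φ is true.
  s7 (successors {s1, s6, s7}): φ is true.
  s8 (successors {s0, s1, s5, s6, s7}): φ is true.
For instance, at s1:
  At s1: □◇¬s requires ◇¬s at every successor {s0, s1, s2, s3, s4, s5, s6, s8}.
    At s0: ◇¬s is true.
    At s1: ◇¬s is true.
    At s2: ◇¬s is true.
    At s3: ◇¬s is true.
    At s4: ◇¬s is true.
    At s5: ◇¬s is true.
    At s6: ◇¬s is true.
    At s8: ◇¬s is true.
  So □◇¬s is true at s1.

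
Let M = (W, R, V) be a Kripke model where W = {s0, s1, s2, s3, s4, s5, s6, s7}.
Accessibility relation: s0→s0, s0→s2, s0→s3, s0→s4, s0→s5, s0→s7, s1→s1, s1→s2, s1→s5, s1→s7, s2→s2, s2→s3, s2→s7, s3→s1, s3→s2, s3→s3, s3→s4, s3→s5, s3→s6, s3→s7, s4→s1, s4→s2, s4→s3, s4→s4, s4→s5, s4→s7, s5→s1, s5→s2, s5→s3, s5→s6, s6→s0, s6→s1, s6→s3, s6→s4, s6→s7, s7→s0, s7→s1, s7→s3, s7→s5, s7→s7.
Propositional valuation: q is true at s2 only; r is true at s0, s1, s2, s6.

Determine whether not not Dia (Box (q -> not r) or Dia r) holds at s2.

At s2: not Dia (Box (q -> not r) or Dia r) is false, so not not Dia (Box (q -> not r) or Dia r) is true.
  At s2: Dia (Box (q -> not r) or Dia r) is true, so not Dia (Box (q -> not r) or Dia r) is false.
    At s2: Dia (Box (q -> not r) or Dia r) requires Box (q -> not r) or Dia r at some successor in {s2, s3, s7}.
      Box (q -> not r) or Dia r holds at s2, so Dia (Box (q -> not r) or Dia r) is true at s2.

Yes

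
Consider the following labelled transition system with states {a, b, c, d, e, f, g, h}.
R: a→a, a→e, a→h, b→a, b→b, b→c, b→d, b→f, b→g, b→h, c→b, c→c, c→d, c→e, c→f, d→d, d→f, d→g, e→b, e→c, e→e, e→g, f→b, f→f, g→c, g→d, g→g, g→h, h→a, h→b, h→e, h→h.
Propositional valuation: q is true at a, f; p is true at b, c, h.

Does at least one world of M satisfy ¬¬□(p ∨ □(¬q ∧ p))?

Let φ = ¬¬□(p ∨ □(¬q ∧ p)). Evaluate φ at each world:
  a (successors {a, e, h}): φ is false.
  b (successors {a, b, c, d, f, g, h}): φ is false.
  c (successors {b, c, d, e, f}): φ is false.
  d (successors {d, f, g}): φ is false.
  e (successors {b, c, e, g}): φ is false.
  f (successors {b, f}): φ is false.
  g (successors {c, d, g, h}): φ is false.
  h (successors {a, b, e, h}): φ is false.
For instance, at b:
  At b: ¬□(p ∨ □(¬q ∧ p)) is true, so ¬¬□(p ∨ □(¬q ∧ p)) is false.
    At b: □(p ∨ □(¬q ∧ p)) is false, so ¬□(p ∨ □(¬q ∧ p)) is true.
      At b: □(p ∨ □(¬q ∧ p)) requires p ∨ □(¬q ∧ p) at every successor {a, b, c, d, f, g, h}.
        p ∨ □(¬q ∧ p) fails at a, so □(p ∨ □(¬q ∧ p)) is false at b.

No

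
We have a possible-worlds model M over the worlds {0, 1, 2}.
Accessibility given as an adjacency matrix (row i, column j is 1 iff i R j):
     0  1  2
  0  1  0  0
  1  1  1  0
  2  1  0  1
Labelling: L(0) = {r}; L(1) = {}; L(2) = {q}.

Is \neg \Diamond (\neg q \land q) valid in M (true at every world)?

Recall that \Diamond ψ holds at a world iff ψ holds at some accessible world.
Let φ = \neg \Diamond (\neg q \land q). Evaluate φ at each world:
  0 (successors {0}): φ is true.
  1 (successors {0, 1}): φ is true.
  2 (successors {0, 2}): φ is true.
For instance, at 0:
  At 0: \Diamond (\neg q \land q) is false, so \neg \Diamond (\neg q \land q) is true.
    At 0: \Diamond (\neg q \land q) requires \neg q \land q at some successor in {0}.
      At 0: \neg q \land q is false.
    So \Diamond (\neg q \land q) is false at 0.

Yes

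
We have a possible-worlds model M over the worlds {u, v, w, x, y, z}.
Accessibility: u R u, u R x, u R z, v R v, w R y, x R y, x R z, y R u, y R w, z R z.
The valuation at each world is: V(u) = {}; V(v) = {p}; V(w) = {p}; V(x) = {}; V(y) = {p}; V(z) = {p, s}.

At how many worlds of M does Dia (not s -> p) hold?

Let φ = Dia (not s -> p). Evaluate φ at each world:
  u (successors {u, x, z}): φ is true.
  v (successors {v}): φ is true.
  w (successors {y}): φ is true.
  x (successors {y, z}): φ is true.
  y (successors {u, w}): φ is true.
  z (successors {z}): φ is true.
For instance, at v:
  At v: Dia (not s -> p) requires not s -> p at some successor in {v}.
    not s -> p holds at v, so Dia (not s -> p) is true at v.
Satisfying worlds: {u, v, w, x, y, z}

6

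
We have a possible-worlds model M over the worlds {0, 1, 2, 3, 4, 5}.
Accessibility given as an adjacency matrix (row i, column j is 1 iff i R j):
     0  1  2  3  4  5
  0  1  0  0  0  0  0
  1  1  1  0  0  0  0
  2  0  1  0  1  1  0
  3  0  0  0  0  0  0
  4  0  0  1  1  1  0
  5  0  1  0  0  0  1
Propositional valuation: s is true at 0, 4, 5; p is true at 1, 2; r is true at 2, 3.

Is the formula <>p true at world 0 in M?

At 0: <>p requires p at some successor in {0}.
  At 0: p is false.
So <>p is false at 0.

No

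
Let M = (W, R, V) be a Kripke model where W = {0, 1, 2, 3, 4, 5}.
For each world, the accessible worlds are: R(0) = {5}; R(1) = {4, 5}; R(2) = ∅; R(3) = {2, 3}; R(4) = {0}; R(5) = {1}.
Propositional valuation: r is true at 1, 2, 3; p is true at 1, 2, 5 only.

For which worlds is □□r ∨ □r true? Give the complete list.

0, 2, 3, 5

Let φ = □□r ∨ □r. Evaluate φ at each world:
  0 (successors {5}): φ is true.
  1 (successors {4, 5}): φ is false.
  2 (successors ∅): φ is true.
  3 (successors {2, 3}): φ is true.
  4 (successors {0}): φ is false.
  5 (successors {1}): φ is true.
For instance, at 0:
  At 0: □□r is true, □r is false, so □□r ∨ □r is true.
    At 0: □□r requires □r at every successor {5}.
      At 5: □r is true.
    So □□r is true at 0.
    At 0: □r requires r at every successor {5}.
      r fails at 5, so □r is false at 0.
Satisfying worlds: {0, 2, 3, 5}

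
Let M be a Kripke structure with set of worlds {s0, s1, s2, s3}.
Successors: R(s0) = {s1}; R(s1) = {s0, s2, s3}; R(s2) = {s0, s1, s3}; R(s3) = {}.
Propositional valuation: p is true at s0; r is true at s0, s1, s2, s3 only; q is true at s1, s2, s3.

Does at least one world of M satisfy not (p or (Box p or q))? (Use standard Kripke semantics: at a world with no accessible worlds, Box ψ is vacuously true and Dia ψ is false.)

Let φ = not (p or (Box p or q)). Evaluate φ at each world:
  s0 (successors {s1}): φ is false.
  s1 (successors {s0, s2, s3}): φ is false.
  s2 (successors {s0, s1, s3}): φ is false.
  s3 (successors ∅): φ is false.
For instance, at s1:
  At s1: p or (Box p or q) is true, so not (p or (Box p or q)) is false.
    At s1: p is false, Box p or q is true, so p or (Box p or q) is true.
      At s1: Box p is false, q is true, so Box p or q is true.

No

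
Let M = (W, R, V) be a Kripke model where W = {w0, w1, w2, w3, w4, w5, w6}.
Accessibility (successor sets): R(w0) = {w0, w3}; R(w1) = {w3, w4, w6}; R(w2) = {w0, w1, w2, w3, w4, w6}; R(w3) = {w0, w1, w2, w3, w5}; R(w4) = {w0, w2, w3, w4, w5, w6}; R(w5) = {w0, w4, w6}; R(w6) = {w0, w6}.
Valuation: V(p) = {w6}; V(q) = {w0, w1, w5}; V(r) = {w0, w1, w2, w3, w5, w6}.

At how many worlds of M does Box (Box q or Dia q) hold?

Let φ = Box (Box q or Dia q). Evaluate φ at each world:
  w0 (successors {w0, w3}): φ is true.
  w1 (successors {w3, w4, w6}): φ is true.
  w2 (successors {w0, w1, w2, w3, w4, w6}): φ is false.
  w3 (successors {w0, w1, w2, w3, w5}): φ is false.
  w4 (successors {w0, w2, w3, w4, w5, w6}): φ is true.
  w5 (successors {w0, w4, w6}): φ is true.
  w6 (successors {w0, w6}): φ is true.
For instance, at w6:
  At w6: Box (Box q or Dia q) requires Box q or Dia q at every successor {w0, w6}.
      At w0: Box q is false, Dia q is true, so Box q or Dia q is true.
      At w6: Box q is false, Dia q is true, so Box q or Dia q is true.
  So Box (Box q or Dia q) is true at w6.
Satisfying worlds: {w0, w1, w4, w5, w6}

5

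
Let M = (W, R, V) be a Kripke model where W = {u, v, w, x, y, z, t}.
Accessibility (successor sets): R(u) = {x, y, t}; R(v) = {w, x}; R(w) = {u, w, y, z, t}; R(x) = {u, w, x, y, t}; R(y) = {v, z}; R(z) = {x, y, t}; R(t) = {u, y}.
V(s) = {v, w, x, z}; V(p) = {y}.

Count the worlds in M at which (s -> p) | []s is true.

4

Let φ = (s -> p) | []s. Evaluate φ at each world:
  u (successors {x, y, t}): φ is true.
  v (successors {w, x}): φ is true.
  w (successors {u, w, y, z, t}): φ is false.
  x (successors {u, w, x, y, t}): φ is false.
  y (successors {v, z}): φ is true.
  z (successors {x, y, t}): φ is false.
  t (successors {u, y}): φ is true.
For instance, at w:
  At w: s -> p is false, []s is false, so (s -> p) | []s is false.
    At w: []s requires s at every successor {u, w, y, z, t}.
      s fails at u, so []s is false at w.
Satisfying worlds: {u, v, y, t}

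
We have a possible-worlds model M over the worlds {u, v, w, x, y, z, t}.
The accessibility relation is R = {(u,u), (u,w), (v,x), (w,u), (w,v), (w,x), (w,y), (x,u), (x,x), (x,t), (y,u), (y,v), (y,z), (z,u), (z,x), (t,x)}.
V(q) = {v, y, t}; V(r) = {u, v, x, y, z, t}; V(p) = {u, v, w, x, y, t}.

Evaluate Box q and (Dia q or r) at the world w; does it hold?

No

Recall that Box ψ holds at a world iff ψ holds at every accessible world, and Dia ψ holds iff ψ holds at some accessible world.
At w: Box q is false, Dia q or r is true, so Box q and (Dia q or r) is false.
  At w: Box q requires q at every successor {u, v, x, y}.
    q fails at u, so Box q is false at w.
  At w: Dia q is true, r is false, so Dia q or r is true.
    At w: Dia q requires q at some successor in {u, v, x, y}.
      q holds at v, so Dia q is true at w.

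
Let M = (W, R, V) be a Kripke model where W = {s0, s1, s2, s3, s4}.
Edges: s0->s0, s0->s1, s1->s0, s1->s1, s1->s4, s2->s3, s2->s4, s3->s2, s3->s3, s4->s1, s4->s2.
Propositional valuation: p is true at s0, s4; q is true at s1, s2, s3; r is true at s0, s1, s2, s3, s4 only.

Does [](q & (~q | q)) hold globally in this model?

Let φ = [](q & (~q | q)). Evaluate φ at each world:
  s0 (successors {s0, s1}): φ is false.
  s1 (successors {s0, s1, s4}): φ is false.
  s2 (successors {s3, s4}): φ is false.
  s3 (successors {s2, s3}): φ is true.
  s4 (successors {s1, s2}): φ is true.
Detail at s0 (counterexample):
  At s0: [](q & (~q | q)) requires q & (~q | q) at every successor {s0, s1}.
    q & (~q | q) fails at s0, so [](q & (~q | q)) is false at s0.

No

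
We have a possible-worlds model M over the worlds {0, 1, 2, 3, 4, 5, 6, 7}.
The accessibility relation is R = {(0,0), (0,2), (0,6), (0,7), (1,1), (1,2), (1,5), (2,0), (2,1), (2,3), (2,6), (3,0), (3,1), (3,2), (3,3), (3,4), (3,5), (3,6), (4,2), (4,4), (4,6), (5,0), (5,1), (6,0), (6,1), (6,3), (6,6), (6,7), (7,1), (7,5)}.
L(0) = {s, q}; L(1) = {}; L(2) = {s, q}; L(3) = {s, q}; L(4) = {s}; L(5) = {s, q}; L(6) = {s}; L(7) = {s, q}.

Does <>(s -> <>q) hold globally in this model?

Let φ = <>(s -> <>q). Evaluate φ at each world:
  0 (successors {0, 2, 6, 7}): φ is true.
  1 (successors {1, 2, 5}): φ is true.
  2 (successors {0, 1, 3, 6}): φ is true.
  3 (successors {0, 1, 2, 3, 4, 5, 6}): φ is true.
  4 (successors {2, 4, 6}): φ is true.
  5 (successors {0, 1}): φ is true.
  6 (successors {0, 1, 3, 6, 7}): φ is true.
  7 (successors {1, 5}): φ is true.
For instance, at 6:
  At 6: <>(s -> <>q) requires s -> <>q at some successor in {0, 1, 3, 6, 7}.
    s -> <>q holds at 0, so <>(s -> <>q) is true at 6.
      At 0: s is true, <>q is true, so s -> <>q is true.

Yes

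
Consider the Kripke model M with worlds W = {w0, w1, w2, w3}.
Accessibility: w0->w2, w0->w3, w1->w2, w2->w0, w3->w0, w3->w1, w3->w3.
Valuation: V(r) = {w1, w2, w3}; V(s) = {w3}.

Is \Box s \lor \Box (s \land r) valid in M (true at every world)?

No

Recall that \Box ψ holds at a world iff ψ holds at every accessible world, and \Diamond ψ holds iff ψ holds at some accessible world.
Let φ = \Box s \lor \Box (s \land r). Evaluate φ at each world:
  w0 (successors {w2, w3}): φ is false.
  w1 (successors {w2}): φ is false.
  w2 (successors {w0}): φ is false.
  w3 (successors {w0, w1, w3}): φ is false.
Detail at w0 (counterexample):
  At w0: \Box s is false, \Box (s \land r) is false, so \Box s \lor \Box (s \land r) is false.
    At w0: \Box s requires s at every successor {w2, w3}.
      s fails at w2, so \Box s is false at w0.
    At w0: \Box (s \land r) requires s \land r at every successor {w2, w3}.
      s \land r fails at w2, so \Box (s \land r) is false at w0.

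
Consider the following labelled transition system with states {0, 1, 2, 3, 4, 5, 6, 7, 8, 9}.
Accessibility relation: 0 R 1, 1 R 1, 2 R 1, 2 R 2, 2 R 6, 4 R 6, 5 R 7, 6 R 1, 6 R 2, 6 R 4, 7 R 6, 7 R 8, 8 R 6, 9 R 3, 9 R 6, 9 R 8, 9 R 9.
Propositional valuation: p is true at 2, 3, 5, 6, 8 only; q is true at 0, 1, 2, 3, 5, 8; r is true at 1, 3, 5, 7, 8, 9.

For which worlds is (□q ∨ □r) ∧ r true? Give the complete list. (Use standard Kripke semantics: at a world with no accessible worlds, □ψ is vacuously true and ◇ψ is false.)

Recall that □ψ holds at a world iff ψ holds at every accessible world, and ◇ψ holds iff ψ holds at some accessible world.
Let φ = (□q ∨ □r) ∧ r. Evaluate φ at each world:
  0 (successors {1}): φ is false.
  1 (successors {1}): φ is true.
  2 (successors {1, 2, 6}): φ is false.
  3 (successors ∅): φ is true.
  4 (successors {6}): φ is false.
  5 (successors {7}): φ is true.
  6 (successors {1, 2, 4}): φ is false.
  7 (successors {6, 8}): φ is false.
  8 (successors {6}): φ is false.
  9 (successors {3, 6, 8, 9}): φ is false.
For instance, at 8:
  At 8: □q ∨ □r is false, r is true, so (□q ∨ □r) ∧ r is false.
    At 8: □q is false, □r is false, so □q ∨ □r is false.
      At 8: □q requires q at every successor {6}.
        q fails at 6, so □q is false at 8.
      At 8: □r requires r at every successor {6}.
        r fails at 6, so □r is false at 8.
Satisfying worlds: {1, 3, 5}

1, 3, 5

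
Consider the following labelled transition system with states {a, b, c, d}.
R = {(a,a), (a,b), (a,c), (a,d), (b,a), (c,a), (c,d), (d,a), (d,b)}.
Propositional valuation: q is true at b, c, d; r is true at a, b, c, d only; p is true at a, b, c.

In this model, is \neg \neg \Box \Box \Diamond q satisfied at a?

No

At a: \neg \Box \Box \Diamond q is true, so \neg \neg \Box \Box \Diamond q is false.
  At a: \Box \Box \Diamond q is false, so \neg \Box \Box \Diamond q is true.
    At a: \Box \Box \Diamond q requires \Box \Diamond q at every successor {a, b, c, d}.
      \Box \Diamond q fails at a, so \Box \Box \Diamond q is false at a.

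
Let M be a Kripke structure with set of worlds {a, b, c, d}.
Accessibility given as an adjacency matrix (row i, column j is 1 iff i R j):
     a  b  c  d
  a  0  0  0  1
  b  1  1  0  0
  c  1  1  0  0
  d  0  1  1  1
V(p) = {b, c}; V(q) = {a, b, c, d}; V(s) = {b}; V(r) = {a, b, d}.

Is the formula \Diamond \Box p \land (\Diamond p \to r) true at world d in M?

No

At d: \Diamond \Box p is false, \Diamond p \to r is true, so \Diamond \Box p \land (\Diamond p \to r) is false.
  At d: \Diamond \Box p requires \Box p at some successor in {b, c, d}.
    At b: \Box p is false.
    At c: \Box p is false.
    At d: \Box p is false.
  So \Diamond \Box p is false at d.
  At d: \Diamond p is true, r is true, so \Diamond p \to r is true.
    At d: \Diamond p requires p at some successor in {b, c, d}.
      p holds at b, so \Diamond p is true at d.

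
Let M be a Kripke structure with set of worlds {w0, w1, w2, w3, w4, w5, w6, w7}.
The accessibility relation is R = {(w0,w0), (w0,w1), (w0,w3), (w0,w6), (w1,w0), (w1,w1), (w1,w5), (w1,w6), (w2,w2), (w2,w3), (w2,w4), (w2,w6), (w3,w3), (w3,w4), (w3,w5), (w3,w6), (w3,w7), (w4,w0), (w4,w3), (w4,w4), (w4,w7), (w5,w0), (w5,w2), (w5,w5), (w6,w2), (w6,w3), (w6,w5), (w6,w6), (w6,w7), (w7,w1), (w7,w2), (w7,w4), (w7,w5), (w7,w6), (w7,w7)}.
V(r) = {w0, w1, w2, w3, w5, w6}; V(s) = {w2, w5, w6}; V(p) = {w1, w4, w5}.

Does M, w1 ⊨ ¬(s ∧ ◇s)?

Recall that ◇ψ holds at a world iff ψ holds at some accessible world.
At w1: s ∧ ◇s is false, so ¬(s ∧ ◇s) is true.
  At w1: s is false, ◇s is true, so s ∧ ◇s is false.
    At w1: ◇s requires s at some successor in {w0, w1, w5, w6}.
      s holds at w5, so ◇s is true at w1.

Yes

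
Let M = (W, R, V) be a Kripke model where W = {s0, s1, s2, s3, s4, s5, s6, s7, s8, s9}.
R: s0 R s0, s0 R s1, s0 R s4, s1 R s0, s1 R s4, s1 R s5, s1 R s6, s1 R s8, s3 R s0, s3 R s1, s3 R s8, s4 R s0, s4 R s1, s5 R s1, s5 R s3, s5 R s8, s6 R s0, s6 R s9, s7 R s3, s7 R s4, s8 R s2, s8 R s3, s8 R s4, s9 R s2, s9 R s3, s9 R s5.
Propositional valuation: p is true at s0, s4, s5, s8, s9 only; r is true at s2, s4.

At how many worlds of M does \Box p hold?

Let φ = \Box p. Evaluate φ at each world:
  s0 (successors {s0, s1, s4}): φ is false.
  s1 (successors {s0, s4, s5, s6, s8}): φ is false.
  s2 (successors ∅): φ is true.
  s3 (successors {s0, s1, s8}): φ is false.
  s4 (successors {s0, s1}): φ is false.
  s5 (successors {s1, s3, s8}): φ is false.
  s6 (successors {s0, s9}): φ is true.
  s7 (successors {s3, s4}): φ is false.
  s8 (successors {s2, s3, s4}): φ is false.
  s9 (successors {s2, s3, s5}): φ is false.
For instance, at s0:
  At s0: \Box p requires p at every successor {s0, s1, s4}.
    p fails at s1, so \Box p is false at s0.
Satisfying worlds: {s2, s6}

2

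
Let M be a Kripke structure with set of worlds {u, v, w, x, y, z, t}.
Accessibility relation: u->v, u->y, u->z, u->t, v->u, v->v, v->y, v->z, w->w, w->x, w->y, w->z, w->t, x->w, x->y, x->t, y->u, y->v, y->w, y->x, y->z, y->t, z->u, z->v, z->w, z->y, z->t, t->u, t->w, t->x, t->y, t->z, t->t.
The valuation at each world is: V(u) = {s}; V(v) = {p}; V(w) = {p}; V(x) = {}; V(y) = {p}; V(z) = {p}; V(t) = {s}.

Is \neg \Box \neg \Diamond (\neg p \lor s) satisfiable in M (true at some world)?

Yes

Recall that \Box ψ holds at a world iff ψ holds at every accessible world, and \Diamond ψ holds iff ψ holds at some accessible world.
Let φ = \neg \Box \neg \Diamond (\neg p \lor s). Evaluate φ at each world:
  u (successors {v, y, z, t}): φ is true.
  v (successors {u, v, y, z}): φ is true.
  w (successors {w, x, y, z, t}): φ is true.
  x (successors {w, y, t}): φ is true.
  y (successors {u, v, w, x, z, t}): φ is true.
  z (successors {u, v, w, y, t}): φ is true.
  t (successors {u, w, x, y, z, t}): φ is true.
Detail at u (witness):
  At u: \Box \neg \Diamond (\neg p \lor s) is false, so \neg \Box \neg \Diamond (\neg p \lor s) is true.
    At u: \Box \neg \Diamond (\neg p \lor s) requires \neg \Diamond (\neg p \lor s) at every successor {v, y, z, t}.
      \neg \Diamond (\neg p \lor s) fails at v, so \Box \neg \Diamond (\neg p \lor s) is false at u.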